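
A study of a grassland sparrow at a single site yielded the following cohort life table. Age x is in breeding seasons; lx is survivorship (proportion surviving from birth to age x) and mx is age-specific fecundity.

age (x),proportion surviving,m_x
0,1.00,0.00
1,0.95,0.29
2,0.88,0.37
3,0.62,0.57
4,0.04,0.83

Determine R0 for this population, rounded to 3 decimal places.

lx·mx by age: 0, 0.2755, 0.3256, 0.3534, 0.0332
R0 = Σ lx·mx = 0.9877 → 0.988

0.988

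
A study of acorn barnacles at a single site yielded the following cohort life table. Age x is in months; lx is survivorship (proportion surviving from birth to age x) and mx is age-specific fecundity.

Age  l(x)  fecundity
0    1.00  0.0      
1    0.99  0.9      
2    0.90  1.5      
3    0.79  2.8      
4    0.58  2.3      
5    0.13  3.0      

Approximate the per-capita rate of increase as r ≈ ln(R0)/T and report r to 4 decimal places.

R0 = Σ lx·mx = 0 + 0.891 + 1.35 + 2.212 + 1.334 + 0.39 = 6.177
Σ x·lx·mx = 17.513; T = 17.513/6.177 = 2.8352…
r ≈ ln(R0)/T = ln(6.177)/2.8352… = 0.642225… → 0.6422

0.6422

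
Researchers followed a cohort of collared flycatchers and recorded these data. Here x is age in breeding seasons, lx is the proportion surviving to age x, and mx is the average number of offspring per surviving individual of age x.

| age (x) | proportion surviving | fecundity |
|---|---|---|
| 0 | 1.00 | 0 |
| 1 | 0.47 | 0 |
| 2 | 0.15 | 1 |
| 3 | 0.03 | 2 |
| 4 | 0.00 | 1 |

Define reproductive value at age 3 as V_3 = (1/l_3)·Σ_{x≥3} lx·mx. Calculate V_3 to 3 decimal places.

2.000

lx·mx for x ≥ 3: 0.06, 0 → sum = 0.06
V_3 = 0.06 / l_3 = 0.06 / 0.03 = 2 → 2.000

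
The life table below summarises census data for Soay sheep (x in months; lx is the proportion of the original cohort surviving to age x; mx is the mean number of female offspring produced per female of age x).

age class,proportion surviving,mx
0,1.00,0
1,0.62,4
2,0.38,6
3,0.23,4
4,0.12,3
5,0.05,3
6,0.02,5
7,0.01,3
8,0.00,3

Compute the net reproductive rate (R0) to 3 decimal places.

6.320

lx·mx by age: 0, 2.48, 2.28, 0.92, 0.36, 0.15, 0.1, 0.03, 0
R0 = Σ lx·mx = 6.32 → 6.320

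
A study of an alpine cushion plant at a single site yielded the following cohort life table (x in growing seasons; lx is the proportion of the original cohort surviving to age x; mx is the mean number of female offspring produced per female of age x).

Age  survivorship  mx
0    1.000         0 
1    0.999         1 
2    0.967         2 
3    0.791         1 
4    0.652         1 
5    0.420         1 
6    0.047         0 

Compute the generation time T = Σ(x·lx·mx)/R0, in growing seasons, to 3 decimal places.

2.491

lx·mx: 0, 0.999, 1.934, 0.791, 0.652, 0.42, 0 → R0 = 4.796
x·lx·mx: 0, 0.999, 3.868, 2.373, 2.608, 2.1, 0 → Σ = 11.948
T = 11.948 / 4.796 = 2.491243… → 2.491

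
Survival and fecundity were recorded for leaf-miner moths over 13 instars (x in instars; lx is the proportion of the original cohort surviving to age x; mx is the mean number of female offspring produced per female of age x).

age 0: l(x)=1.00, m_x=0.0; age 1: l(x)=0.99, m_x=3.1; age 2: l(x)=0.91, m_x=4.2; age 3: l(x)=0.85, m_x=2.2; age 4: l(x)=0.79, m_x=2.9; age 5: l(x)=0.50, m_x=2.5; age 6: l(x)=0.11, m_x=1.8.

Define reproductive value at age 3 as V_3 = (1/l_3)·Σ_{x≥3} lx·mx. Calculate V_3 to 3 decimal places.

6.599

lx·mx for x ≥ 3: 1.87, 2.291, 1.25, 0.198 → sum = 5.609
V_3 = 5.609 / l_3 = 5.609 / 0.85 = 6.598824… → 6.599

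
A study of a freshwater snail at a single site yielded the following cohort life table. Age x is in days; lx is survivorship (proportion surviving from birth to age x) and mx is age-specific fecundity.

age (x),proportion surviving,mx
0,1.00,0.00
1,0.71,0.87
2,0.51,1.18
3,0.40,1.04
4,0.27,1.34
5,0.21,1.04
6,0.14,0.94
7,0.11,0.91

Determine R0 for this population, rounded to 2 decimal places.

lx·mx by age: 0, 0.6177, 0.6018, 0.416, 0.3618, 0.2184, 0.1316, 0.1001
R0 = Σ lx·mx = 2.4474 → 2.45

2.45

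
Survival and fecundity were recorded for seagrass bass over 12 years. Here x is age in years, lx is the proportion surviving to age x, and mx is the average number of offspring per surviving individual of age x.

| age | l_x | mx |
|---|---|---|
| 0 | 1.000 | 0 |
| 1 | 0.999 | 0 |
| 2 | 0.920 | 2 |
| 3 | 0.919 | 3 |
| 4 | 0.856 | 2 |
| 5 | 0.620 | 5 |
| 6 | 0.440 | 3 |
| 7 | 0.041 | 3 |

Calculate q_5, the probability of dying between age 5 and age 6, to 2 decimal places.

0.29

q_5 = (l_5 − l_6) / l_5 = (0.62 − 0.44) / 0.62
     = 0.18 / 0.62 = 0.290323… → 0.29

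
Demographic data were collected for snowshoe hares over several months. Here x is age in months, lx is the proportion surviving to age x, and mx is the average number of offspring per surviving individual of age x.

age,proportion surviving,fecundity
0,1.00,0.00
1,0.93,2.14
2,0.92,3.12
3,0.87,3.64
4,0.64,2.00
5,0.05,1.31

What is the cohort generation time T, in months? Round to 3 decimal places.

lx·mx: 0, 1.9902, 2.8704, 3.1668, 1.28, 0.0655 → R0 = 9.3729
x·lx·mx: 0, 1.9902, 5.7408, 9.5004, 5.12, 0.3275 → Σ = 22.6789
T = 22.6789 / 9.3729 = 2.419625… → 2.420

2.420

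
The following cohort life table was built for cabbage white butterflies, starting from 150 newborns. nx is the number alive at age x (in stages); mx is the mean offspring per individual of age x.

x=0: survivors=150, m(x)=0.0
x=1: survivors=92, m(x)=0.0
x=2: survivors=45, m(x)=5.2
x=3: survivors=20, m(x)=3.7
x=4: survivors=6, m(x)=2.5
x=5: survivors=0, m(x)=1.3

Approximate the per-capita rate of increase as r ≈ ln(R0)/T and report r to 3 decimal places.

0.330

lx = nx/n0 = nx/150: 1, 0.61333…, 0.3, 0.13333…, 0.04, 0
R0 = Σ lx·mx = 0 + 0 + 1.56 + 0.49333… + 0.1 + 0 = 2.153333…
Σ x·lx·mx = 5…; T = 5…/2.153333… = 2.32198…
r ≈ ln(R0)/T = ln(2.153333…)/2.32198… = 0.33033… → 0.330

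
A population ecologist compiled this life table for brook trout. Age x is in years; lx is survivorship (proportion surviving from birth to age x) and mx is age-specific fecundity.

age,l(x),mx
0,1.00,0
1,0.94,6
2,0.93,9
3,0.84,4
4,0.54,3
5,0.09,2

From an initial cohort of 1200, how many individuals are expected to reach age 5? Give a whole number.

108

Expected survivors = N0 · l_5 = 1200 × 0.09 = 108 → 108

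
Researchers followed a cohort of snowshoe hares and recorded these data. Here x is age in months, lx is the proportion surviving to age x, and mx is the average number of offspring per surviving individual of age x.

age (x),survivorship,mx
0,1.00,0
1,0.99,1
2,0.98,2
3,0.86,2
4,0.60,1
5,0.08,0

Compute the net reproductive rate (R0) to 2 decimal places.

lx·mx by age: 0, 0.99, 1.96, 1.72, 0.6, 0
R0 = Σ lx·mx = 5.27 → 5.27

5.27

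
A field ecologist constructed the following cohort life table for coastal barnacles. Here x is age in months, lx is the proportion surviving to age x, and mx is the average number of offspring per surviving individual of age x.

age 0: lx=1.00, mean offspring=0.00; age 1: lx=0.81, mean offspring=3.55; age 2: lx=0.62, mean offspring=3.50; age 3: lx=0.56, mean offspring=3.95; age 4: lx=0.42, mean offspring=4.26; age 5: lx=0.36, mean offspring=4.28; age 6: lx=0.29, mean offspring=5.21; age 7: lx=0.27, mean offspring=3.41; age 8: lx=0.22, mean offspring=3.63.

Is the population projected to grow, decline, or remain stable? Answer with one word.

R0 = Σ lx·mx = 0 + 2.8755 + 2.17 + 2.212 + 1.7892 + 1.5408 + 1.5109 + 0.9207 + 0.7986 = 13.8177
R0 > 1, so the population is growing.

growing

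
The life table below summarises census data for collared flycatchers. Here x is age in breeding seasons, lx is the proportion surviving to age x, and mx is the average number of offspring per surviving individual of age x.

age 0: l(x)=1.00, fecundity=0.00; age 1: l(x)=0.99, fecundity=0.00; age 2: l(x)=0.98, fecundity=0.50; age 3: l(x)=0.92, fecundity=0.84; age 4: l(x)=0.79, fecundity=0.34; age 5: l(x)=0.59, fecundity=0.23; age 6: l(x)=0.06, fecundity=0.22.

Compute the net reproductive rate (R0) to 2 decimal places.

lx·mx by age: 0, 0, 0.49, 0.7728, 0.2686, 0.1357, 0.0132
R0 = Σ lx·mx = 1.6803 → 1.68

1.68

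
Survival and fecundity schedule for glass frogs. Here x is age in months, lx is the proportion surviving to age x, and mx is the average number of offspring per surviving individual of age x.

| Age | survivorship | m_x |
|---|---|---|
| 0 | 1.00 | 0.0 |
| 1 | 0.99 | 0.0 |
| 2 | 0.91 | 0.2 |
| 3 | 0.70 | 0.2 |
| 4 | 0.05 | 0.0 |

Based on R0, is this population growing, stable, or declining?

declining

R0 = Σ lx·mx = 0 + 0 + 0.182 + 0.14 + 0 = 0.322
R0 < 1, so the population is declining.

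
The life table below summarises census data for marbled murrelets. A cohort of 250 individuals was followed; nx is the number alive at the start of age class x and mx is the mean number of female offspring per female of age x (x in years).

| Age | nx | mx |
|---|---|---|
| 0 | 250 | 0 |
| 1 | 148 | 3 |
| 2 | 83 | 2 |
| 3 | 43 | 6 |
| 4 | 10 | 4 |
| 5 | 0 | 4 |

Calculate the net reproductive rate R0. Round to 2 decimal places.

lx = nx/n0 = nx/250: 1, 0.592, 0.332, 0.172, 0.04, 0
lx·mx by age: 0, 1.776, 0.664, 1.032, 0.16, 0
R0 = Σ lx·mx = 3.632 → 3.63

3.63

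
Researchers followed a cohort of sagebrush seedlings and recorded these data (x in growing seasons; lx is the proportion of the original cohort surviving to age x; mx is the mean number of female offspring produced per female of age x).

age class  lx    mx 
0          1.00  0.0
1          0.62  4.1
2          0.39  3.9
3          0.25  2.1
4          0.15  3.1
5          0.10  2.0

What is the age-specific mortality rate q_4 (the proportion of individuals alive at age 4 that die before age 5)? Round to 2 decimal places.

0.33

q_4 = (l_4 − l_5) / l_4 = (0.15 − 0.1) / 0.15
     = 0.05 / 0.15 = 0.333333… → 0.33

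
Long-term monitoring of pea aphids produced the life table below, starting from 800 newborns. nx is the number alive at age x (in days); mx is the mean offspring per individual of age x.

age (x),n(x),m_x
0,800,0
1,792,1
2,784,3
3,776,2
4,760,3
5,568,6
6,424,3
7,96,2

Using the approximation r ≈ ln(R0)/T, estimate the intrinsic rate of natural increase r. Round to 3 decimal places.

lx = nx/n0 = nx/800: 1, 0.99, 0.98, 0.97, 0.95, 0.71, 0.53, 0.12
R0 = Σ lx·mx = 0 + 0.99 + 2.94 + 1.94 + 2.85 + 4.26 + 1.59 + 0.24 = 14.81
Σ x·lx·mx = 56.61; T = 56.61/14.81 = 3.82242…
r ≈ ln(R0)/T = ln(14.81)/3.82242… = 0.70513… → 0.705

0.705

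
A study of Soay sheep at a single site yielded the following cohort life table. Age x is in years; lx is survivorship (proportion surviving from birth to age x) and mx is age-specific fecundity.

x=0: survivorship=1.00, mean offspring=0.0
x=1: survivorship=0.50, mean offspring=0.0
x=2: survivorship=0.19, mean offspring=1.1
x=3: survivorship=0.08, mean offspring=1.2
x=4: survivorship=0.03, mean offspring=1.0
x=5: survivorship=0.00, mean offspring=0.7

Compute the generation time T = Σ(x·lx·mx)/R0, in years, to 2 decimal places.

2.47

lx·mx: 0, 0, 0.209, 0.096, 0.03, 0 → R0 = 0.335
x·lx·mx: 0, 0, 0.418, 0.288, 0.12, 0 → Σ = 0.826
T = 0.826 / 0.335 = 2.465672… → 2.47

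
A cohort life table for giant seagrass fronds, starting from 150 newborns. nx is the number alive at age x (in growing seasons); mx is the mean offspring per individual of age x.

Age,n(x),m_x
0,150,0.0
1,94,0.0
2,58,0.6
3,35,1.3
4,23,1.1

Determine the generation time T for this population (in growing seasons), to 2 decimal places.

lx = nx/n0 = nx/150: 1, 0.62667…, 0.38667…, 0.23333…, 0.15333…
lx·mx: 0, 0, 0.232…, 0.303333…, 0.168667… → R0 = 0.704…
x·lx·mx: 0, 0, 0.464…, 0.91…, 0.674667… → Σ = 2.048667…
T = 2.048667… / 0.704… = 2.910038… → 2.91

2.91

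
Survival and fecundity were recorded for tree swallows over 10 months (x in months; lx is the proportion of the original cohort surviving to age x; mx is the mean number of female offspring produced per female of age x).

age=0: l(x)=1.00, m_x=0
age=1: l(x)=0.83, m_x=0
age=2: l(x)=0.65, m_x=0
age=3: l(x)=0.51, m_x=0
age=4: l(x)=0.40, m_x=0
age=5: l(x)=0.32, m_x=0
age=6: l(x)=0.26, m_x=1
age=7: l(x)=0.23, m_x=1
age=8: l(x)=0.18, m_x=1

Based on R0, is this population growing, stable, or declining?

declining

R0 = Σ lx·mx = 0 + 0 + 0 + 0 + 0 + 0 + 0.26 + 0.23 + 0.18 = 0.67
R0 < 1, so the population is declining.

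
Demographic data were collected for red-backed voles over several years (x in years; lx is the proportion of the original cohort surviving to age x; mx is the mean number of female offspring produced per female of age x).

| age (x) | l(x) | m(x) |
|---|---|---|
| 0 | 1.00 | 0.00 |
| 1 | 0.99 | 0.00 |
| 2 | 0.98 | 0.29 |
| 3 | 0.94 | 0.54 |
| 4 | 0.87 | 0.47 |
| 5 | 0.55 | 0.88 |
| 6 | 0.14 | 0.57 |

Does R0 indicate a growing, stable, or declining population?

growing

R0 = Σ lx·mx = 0 + 0 + 0.2842 + 0.5076 + 0.4089 + 0.484 + 0.0798 = 1.7645
R0 > 1, so the population is growing.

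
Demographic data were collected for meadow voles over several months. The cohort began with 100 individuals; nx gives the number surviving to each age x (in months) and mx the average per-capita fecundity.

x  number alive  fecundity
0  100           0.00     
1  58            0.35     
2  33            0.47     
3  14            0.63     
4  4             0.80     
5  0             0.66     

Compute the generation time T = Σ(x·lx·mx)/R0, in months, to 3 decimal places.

1.894

lx = nx/n0 = nx/100: 1, 0.58, 0.33, 0.14, 0.04, 0
lx·mx: 0, 0.203, 0.1551, 0.0882, 0.032, 0 → R0 = 0.4783
x·lx·mx: 0, 0.203, 0.3102, 0.2646, 0.128, 0 → Σ = 0.9058
T = 0.9058 / 0.4783 = 1.893791… → 1.894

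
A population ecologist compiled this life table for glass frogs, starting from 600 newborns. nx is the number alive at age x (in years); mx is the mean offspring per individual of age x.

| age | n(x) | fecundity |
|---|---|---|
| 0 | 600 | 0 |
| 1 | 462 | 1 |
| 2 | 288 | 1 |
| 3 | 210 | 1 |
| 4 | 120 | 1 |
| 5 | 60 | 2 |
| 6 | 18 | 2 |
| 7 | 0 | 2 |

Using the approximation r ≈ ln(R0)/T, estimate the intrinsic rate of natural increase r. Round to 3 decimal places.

lx = nx/n0 = nx/600: 1, 0.77, 0.48, 0.35, 0.2, 0.1, 0.03, 0
R0 = Σ lx·mx = 0 + 0.77 + 0.48 + 0.35 + 0.2 + 0.2 + 0.06 + 0 = 2.06
Σ x·lx·mx = 4.94; T = 4.94/2.06 = 2.39806…
r ≈ ln(R0)/T = ln(2.06)/2.39806… = 0.30137… → 0.301

0.301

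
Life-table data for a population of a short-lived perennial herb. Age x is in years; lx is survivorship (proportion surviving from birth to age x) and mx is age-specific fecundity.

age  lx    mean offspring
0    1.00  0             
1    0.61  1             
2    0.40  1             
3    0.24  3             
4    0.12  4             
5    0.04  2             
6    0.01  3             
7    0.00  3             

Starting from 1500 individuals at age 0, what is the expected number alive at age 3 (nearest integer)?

360

Expected survivors = N0 · l_3 = 1500 × 0.24 = 360 → 360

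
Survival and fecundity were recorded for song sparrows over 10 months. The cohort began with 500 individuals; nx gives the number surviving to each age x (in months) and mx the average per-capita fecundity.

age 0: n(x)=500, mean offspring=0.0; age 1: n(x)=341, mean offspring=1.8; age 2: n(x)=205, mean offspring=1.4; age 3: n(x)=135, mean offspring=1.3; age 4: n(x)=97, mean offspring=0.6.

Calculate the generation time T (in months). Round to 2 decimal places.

1.72

lx = nx/n0 = nx/500: 1, 0.682, 0.41, 0.27, 0.194
lx·mx: 0, 1.2276, 0.574, 0.351, 0.1164 → R0 = 2.269
x·lx·mx: 0, 1.2276, 1.148, 1.053, 0.4656 → Σ = 3.8942
T = 3.8942 / 2.269 = 1.716263… → 1.72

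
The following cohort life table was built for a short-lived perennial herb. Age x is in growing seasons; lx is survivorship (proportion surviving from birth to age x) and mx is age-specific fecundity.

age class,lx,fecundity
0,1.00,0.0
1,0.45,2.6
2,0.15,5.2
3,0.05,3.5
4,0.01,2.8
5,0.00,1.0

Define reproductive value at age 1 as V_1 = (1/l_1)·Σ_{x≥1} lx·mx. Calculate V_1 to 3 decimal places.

4.784

lx·mx for x ≥ 1: 1.17, 0.78, 0.175, 0.028, 0 → sum = 2.153
V_1 = 2.153 / l_1 = 2.153 / 0.45 = 4.784444… → 4.784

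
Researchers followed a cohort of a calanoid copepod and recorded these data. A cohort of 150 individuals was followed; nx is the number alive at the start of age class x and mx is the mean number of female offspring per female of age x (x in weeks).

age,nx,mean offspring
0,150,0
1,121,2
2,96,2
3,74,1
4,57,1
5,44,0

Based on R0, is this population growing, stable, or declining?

lx = nx/n0 = nx/150: 1, 0.80667…, 0.64, 0.49333…, 0.38, 0.29333…
R0 = Σ lx·mx = 0 + 1.613333… + 1.28 + 0.493333… + 0.38 + 0 = 3.766667…
R0 > 1, so the population is growing.

growing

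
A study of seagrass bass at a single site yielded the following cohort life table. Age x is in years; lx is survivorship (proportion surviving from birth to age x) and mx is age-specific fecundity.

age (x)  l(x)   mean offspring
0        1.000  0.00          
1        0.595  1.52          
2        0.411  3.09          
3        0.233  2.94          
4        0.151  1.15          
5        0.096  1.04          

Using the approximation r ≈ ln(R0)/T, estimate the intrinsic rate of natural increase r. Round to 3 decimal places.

R0 = Σ lx·mx = 0 + 0.9044 + 1.26999 + 0.68502 + 0.17365 + 0.09984 = 3.1329
Σ x·lx·mx = 6.69324; T = 6.69324/3.1329 = 2.13644…
r ≈ ln(R0)/T = ln(3.1329)/2.13644… = 0.53452… → 0.535

0.535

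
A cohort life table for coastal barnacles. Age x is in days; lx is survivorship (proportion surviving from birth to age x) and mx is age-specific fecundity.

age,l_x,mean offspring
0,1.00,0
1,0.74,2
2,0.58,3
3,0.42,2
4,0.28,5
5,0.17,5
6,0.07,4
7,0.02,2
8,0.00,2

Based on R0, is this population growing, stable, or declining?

R0 = Σ lx·mx = 0 + 1.48 + 1.74 + 0.84 + 1.4 + 0.85 + 0.28 + 0.04 + 0 = 6.63
R0 > 1, so the population is growing.

growing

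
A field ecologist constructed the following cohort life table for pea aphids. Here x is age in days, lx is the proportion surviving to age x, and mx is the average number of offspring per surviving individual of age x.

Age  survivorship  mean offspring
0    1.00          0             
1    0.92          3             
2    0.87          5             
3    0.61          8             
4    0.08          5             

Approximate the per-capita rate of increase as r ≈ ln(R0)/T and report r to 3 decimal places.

1.126

R0 = Σ lx·mx = 0 + 2.76 + 4.35 + 4.88 + 0.4 = 12.39
Σ x·lx·mx = 27.7; T = 27.7/12.39 = 2.23567…
r ≈ ln(R0)/T = ln(12.39)/2.23567… = 1.12579… → 1.126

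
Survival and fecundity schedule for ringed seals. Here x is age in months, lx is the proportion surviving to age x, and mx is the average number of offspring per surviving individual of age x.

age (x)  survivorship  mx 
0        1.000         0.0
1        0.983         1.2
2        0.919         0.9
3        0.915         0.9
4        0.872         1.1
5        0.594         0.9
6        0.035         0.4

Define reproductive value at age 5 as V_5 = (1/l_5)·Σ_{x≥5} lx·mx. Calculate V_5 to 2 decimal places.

lx·mx for x ≥ 5: 0.5346, 0.014 → sum = 0.5486
V_5 = 0.5486 / l_5 = 0.5486 / 0.594 = 0.923569… → 0.92

0.92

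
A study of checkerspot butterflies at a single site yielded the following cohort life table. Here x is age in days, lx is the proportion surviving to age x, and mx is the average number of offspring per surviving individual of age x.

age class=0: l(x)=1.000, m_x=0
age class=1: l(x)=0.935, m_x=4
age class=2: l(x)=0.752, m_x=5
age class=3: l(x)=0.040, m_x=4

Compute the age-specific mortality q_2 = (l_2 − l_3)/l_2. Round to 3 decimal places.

q_2 = (l_2 − l_3) / l_2 = (0.752 − 0.04) / 0.752
     = 0.712 / 0.752 = 0.946809… → 0.947

0.947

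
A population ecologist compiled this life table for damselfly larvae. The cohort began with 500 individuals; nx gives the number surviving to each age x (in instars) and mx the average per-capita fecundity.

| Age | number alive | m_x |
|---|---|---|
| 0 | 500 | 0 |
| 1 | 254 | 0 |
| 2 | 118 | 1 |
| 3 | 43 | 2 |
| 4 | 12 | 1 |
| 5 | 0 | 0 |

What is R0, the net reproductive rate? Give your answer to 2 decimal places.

lx = nx/n0 = nx/500: 1, 0.508, 0.236, 0.086, 0.024, 0
lx·mx by age: 0, 0, 0.236, 0.172, 0.024, 0
R0 = Σ lx·mx = 0.432 → 0.43

0.43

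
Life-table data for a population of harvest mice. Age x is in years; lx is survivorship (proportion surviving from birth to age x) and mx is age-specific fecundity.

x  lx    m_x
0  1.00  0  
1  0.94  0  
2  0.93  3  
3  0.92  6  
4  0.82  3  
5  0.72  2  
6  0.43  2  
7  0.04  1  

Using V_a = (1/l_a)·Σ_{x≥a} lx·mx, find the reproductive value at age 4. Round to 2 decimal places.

5.85

lx·mx for x ≥ 4: 2.46, 1.44, 0.86, 0.04 → sum = 4.8
V_4 = 4.8 / l_4 = 4.8 / 0.82 = 5.853659… → 5.85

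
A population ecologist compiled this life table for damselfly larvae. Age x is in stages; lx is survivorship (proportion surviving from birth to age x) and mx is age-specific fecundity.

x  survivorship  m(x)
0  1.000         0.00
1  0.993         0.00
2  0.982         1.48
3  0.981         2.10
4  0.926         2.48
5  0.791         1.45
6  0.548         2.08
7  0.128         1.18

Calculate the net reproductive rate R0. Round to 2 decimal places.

8.25

lx·mx by age: 0, 0, 1.45336, 2.0601, 2.29648, 1.14695, 1.13984, 0.15104
R0 = Σ lx·mx = 8.24777 → 8.25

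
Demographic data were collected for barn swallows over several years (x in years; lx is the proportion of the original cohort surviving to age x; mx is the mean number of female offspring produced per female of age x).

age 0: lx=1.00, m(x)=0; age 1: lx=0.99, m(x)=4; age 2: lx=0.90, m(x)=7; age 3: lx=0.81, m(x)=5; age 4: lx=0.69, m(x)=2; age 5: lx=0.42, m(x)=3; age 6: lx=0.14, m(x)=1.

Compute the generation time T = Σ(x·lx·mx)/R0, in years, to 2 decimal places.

lx·mx: 0, 3.96, 6.3, 4.05, 1.38, 1.26, 0.14 → R0 = 17.09
x·lx·mx: 0, 3.96, 12.6, 12.15, 5.52, 6.3, 0.84 → Σ = 41.37
T = 41.37 / 17.09 = 2.420714… → 2.42

2.42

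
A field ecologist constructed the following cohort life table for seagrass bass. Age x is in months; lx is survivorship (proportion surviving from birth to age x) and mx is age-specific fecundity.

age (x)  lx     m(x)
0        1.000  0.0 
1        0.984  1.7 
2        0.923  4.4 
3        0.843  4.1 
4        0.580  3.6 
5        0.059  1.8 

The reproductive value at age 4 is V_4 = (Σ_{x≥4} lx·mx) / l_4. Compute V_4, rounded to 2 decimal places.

lx·mx for x ≥ 4: 2.088, 0.1062 → sum = 2.1942
V_4 = 2.1942 / l_4 = 2.1942 / 0.58 = 3.783103… → 3.78

3.78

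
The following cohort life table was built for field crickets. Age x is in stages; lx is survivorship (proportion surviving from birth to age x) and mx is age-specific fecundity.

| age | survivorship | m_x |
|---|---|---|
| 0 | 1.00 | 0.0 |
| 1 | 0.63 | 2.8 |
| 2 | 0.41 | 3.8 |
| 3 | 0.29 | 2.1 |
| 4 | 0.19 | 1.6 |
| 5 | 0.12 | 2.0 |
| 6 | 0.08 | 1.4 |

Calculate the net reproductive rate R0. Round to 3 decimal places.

4.587

lx·mx by age: 0, 1.764, 1.558, 0.609, 0.304, 0.24, 0.112
R0 = Σ lx·mx = 4.587 → 4.587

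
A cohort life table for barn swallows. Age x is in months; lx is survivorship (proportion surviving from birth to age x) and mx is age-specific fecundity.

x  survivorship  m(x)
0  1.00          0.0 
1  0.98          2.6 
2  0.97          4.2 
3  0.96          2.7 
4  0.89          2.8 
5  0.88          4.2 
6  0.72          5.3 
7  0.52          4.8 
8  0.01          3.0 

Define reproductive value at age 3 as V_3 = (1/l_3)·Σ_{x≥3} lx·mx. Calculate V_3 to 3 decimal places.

lx·mx for x ≥ 3: 2.592, 2.492, 3.696, 3.816, 2.496, 0.03 → sum = 15.122
V_3 = 15.122 / l_3 = 15.122 / 0.96 = 15.752083… → 15.752

15.752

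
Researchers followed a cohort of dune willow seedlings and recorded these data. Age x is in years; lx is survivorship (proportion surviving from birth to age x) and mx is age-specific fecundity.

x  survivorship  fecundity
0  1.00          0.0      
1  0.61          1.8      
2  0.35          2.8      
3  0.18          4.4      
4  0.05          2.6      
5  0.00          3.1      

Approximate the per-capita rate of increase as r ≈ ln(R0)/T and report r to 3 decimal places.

R0 = Σ lx·mx = 0 + 1.098 + 0.98 + 0.792 + 0.13 + 0 = 3
Σ x·lx·mx = 5.954; T = 5.954/3 = 1.98467…
r ≈ ln(R0)/T = ln(3)/1.98467… = 0.55355… → 0.554

0.554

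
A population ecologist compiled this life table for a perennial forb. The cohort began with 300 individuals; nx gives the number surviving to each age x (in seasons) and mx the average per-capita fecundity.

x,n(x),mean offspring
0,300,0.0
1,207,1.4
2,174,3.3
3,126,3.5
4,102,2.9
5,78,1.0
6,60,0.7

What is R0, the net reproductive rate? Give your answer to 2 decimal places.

5.74

lx = nx/n0 = nx/300: 1, 0.69, 0.58, 0.42, 0.34, 0.26, 0.2
lx·mx by age: 0, 0.966, 1.914, 1.47, 0.986, 0.26, 0.14
R0 = Σ lx·mx = 5.736 → 5.74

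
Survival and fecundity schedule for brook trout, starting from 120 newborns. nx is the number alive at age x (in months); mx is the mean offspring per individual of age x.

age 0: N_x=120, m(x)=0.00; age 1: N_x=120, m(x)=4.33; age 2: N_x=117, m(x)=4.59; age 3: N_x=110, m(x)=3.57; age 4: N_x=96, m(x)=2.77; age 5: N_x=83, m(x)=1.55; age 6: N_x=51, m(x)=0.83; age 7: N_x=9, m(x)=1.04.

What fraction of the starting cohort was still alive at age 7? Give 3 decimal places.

l_7 = n_7/n_0 = 9/120 = 0.075 → 0.075

0.075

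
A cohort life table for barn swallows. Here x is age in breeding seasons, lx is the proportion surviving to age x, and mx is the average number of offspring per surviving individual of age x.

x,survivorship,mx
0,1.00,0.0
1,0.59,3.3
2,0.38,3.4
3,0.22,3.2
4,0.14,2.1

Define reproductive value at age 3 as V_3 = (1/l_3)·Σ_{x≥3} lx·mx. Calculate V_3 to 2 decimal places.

4.54

lx·mx for x ≥ 3: 0.704, 0.294 → sum = 0.998
V_3 = 0.998 / l_3 = 0.998 / 0.22 = 4.536364… → 4.54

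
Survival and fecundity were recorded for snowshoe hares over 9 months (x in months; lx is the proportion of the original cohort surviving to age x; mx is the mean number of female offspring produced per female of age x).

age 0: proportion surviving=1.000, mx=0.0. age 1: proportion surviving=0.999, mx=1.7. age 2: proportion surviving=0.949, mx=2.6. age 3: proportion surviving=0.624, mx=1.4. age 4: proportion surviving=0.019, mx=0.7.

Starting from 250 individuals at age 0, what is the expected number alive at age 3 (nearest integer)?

Expected survivors = N0 · l_3 = 250 × 0.624 = 156 → 156

156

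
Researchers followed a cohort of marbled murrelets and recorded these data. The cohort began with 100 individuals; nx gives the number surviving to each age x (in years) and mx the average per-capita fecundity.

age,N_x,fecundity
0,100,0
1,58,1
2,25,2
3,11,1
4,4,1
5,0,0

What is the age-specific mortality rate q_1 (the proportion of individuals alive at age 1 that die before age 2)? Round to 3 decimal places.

lx = nx/n0 = nx/100: 1, 0.58, 0.25, 0.11, 0.04, 0
q_1 = (l_1 − l_2) / l_1 = (0.58 − 0.25) / 0.58
     = 0.33 / 0.58 = 0.568966… → 0.569

0.569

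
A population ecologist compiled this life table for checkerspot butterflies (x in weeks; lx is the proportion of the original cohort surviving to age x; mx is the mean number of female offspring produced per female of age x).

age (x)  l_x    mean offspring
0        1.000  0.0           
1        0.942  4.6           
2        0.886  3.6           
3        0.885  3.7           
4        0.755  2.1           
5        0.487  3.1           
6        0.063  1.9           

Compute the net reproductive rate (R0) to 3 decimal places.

lx·mx by age: 0, 4.3332, 3.1896, 3.2745, 1.5855, 1.5097, 0.1197
R0 = Σ lx·mx = 14.0122 → 14.012

14.012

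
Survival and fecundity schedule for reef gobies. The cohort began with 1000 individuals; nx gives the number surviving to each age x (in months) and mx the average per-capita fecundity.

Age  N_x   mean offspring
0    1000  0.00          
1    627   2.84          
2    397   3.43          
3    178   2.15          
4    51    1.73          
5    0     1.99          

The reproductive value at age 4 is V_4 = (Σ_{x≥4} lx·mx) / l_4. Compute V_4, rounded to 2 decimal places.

lx = nx/n0 = nx/1000: 1, 0.627, 0.397, 0.178, 0.051, 0
lx·mx for x ≥ 4: 0.08823, 0 → sum = 0.08823
V_4 = 0.08823 / l_4 = 0.08823 / 0.051 = 1.73 → 1.73

1.73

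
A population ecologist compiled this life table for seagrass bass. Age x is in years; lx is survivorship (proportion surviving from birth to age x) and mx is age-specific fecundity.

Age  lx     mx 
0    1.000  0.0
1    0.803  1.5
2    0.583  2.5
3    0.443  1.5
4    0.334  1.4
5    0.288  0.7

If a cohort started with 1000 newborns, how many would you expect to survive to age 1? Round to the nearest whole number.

803

Expected survivors = N0 · l_1 = 1000 × 0.803 = 803 → 803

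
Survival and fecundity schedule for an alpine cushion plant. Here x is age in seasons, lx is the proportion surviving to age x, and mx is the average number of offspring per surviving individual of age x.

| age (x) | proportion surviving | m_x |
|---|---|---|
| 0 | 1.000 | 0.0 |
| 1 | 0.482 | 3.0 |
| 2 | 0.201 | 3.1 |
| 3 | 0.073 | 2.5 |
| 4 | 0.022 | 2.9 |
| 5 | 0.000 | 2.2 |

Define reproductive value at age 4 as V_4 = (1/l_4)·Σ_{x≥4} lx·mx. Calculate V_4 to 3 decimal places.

lx·mx for x ≥ 4: 0.0638, 0 → sum = 0.0638
V_4 = 0.0638 / l_4 = 0.0638 / 0.022 = 2.9 → 2.900

2.900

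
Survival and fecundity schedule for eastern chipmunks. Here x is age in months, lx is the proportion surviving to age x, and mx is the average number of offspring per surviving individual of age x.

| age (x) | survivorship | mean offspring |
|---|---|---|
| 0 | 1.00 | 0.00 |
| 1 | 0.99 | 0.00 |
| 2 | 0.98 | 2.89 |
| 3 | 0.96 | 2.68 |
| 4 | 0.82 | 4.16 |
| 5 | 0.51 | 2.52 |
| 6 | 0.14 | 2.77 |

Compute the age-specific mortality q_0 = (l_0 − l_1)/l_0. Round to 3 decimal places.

q_0 = (l_0 − l_1) / l_0 = (1 − 0.99) / 1
     = 0.01 / 1 = 0.01 → 0.010

0.010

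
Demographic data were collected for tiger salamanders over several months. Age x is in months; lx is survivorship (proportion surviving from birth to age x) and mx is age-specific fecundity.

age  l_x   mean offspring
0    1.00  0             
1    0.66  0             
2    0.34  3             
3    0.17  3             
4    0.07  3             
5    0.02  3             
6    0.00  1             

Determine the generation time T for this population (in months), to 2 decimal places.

2.62

lx·mx: 0, 0, 1.02, 0.51, 0.21, 0.06, 0 → R0 = 1.8
x·lx·mx: 0, 0, 2.04, 1.53, 0.84, 0.3, 0 → Σ = 4.71
T = 4.71 / 1.8 = 2.616667… → 2.62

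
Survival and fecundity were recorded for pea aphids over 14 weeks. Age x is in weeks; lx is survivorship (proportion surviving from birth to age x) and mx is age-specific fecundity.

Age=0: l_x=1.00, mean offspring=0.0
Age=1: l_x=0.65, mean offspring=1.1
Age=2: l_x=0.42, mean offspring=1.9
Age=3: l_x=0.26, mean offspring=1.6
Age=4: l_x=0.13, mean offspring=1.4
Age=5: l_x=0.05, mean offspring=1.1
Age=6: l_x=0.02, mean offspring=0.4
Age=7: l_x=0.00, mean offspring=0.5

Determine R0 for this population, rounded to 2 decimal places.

lx·mx by age: 0, 0.715, 0.798, 0.416, 0.182, 0.055, 0.008, 0
R0 = Σ lx·mx = 2.174 → 2.17

2.17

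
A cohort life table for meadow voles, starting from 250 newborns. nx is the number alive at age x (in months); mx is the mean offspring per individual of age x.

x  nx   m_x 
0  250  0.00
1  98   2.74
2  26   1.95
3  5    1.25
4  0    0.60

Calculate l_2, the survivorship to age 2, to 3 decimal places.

l_2 = n_2/n_0 = 26/250 = 0.104 → 0.104

0.104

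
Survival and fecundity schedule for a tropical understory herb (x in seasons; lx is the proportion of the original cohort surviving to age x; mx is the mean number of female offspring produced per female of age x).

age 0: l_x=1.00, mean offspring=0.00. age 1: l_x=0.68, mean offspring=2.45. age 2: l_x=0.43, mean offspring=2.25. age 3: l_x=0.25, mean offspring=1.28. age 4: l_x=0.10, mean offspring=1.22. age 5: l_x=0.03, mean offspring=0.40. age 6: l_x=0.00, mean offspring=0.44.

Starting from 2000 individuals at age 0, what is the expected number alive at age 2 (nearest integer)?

860

Expected survivors = N0 · l_2 = 2000 × 0.43 = 860 → 860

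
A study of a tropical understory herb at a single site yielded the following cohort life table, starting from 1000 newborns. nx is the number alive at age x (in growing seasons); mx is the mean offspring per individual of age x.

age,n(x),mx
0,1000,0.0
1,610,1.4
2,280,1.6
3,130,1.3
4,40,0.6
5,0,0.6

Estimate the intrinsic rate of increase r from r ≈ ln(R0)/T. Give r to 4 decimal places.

lx = nx/n0 = nx/1000: 1, 0.61, 0.28, 0.13, 0.04, 0
R0 = Σ lx·mx = 0 + 0.854 + 0.448 + 0.169 + 0.024 + 0 = 1.495
Σ x·lx·mx = 2.353; T = 2.353/1.495 = 1.57391…
r ≈ ln(R0)/T = ln(1.495)/1.57391… = 0.255495… → 0.2555

0.2555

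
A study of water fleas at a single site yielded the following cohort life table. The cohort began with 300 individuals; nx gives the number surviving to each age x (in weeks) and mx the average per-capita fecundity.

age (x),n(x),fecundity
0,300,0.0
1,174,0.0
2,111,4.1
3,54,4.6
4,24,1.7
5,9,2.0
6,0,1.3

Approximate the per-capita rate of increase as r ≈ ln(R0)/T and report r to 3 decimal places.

lx = nx/n0 = nx/300: 1, 0.58, 0.37, 0.18, 0.08, 0.03, 0
R0 = Σ lx·mx = 0 + 0 + 1.517 + 0.828 + 0.136 + 0.06 + 0 = 2.541
Σ x·lx·mx = 6.362; T = 6.362/2.541 = 2.50374…
r ≈ ln(R0)/T = ln(2.541)/2.50374… = 0.37247… → 0.372

0.372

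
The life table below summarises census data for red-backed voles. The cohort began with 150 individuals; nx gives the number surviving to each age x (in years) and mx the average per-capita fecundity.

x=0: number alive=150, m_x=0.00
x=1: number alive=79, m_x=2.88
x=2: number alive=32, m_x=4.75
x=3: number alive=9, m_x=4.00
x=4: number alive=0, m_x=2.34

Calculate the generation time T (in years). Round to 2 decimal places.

lx = nx/n0 = nx/150: 1, 0.52667…, 0.21333…, 0.06, 0
lx·mx: 0, 1.5168…, 1.013333…, 0.24, 0 → R0 = 2.770133…
x·lx·mx: 0, 1.5168…, 2.026667…, 0.72, 0 → Σ = 4.263467…
T = 4.263467… / 2.770133… = 1.539084… → 1.54

1.54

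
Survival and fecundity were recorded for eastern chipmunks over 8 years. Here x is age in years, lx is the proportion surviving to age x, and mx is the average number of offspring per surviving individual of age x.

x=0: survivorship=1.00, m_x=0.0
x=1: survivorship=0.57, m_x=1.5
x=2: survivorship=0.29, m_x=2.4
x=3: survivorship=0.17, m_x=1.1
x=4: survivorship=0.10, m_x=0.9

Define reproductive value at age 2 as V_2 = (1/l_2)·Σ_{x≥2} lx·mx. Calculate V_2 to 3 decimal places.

3.355

lx·mx for x ≥ 2: 0.696, 0.187, 0.09 → sum = 0.973
V_2 = 0.973 / l_2 = 0.973 / 0.29 = 3.355172… → 3.355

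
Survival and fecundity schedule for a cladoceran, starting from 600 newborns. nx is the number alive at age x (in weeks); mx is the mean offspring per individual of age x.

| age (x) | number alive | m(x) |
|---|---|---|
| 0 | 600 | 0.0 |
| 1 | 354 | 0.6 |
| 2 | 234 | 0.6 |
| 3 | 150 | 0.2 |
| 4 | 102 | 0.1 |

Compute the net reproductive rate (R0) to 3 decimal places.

lx = nx/n0 = nx/600: 1, 0.59, 0.39, 0.25, 0.17
lx·mx by age: 0, 0.354, 0.234, 0.05, 0.017
R0 = Σ lx·mx = 0.655 → 0.655

0.655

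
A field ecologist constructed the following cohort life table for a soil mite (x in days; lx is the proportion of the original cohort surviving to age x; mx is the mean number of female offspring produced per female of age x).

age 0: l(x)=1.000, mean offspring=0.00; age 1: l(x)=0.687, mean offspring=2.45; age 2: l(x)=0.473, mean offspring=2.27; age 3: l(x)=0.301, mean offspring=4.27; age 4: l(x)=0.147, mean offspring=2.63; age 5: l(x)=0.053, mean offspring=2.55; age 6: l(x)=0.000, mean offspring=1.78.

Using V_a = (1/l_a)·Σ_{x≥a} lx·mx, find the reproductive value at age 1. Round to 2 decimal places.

lx·mx for x ≥ 1: 1.68315, 1.07371, 1.28527, 0.38661, 0.13515, 0 → sum = 4.56389
V_1 = 4.56389 / l_1 = 4.56389 / 0.687 = 6.643217… → 6.64

6.64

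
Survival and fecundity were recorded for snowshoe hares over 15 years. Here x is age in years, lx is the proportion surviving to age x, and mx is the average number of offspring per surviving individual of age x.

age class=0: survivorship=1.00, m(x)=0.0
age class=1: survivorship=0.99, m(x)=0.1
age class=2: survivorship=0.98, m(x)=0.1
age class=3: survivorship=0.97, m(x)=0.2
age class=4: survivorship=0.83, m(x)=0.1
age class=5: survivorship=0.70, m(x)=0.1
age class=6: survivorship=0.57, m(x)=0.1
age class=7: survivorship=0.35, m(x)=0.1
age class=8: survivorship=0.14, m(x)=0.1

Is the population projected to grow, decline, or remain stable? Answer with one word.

declining

R0 = Σ lx·mx = 0 + 0.099 + 0.098 + 0.194 + 0.083 + 0.07 + 0.057 + 0.035 + 0.014 = 0.65
R0 < 1, so the population is declining.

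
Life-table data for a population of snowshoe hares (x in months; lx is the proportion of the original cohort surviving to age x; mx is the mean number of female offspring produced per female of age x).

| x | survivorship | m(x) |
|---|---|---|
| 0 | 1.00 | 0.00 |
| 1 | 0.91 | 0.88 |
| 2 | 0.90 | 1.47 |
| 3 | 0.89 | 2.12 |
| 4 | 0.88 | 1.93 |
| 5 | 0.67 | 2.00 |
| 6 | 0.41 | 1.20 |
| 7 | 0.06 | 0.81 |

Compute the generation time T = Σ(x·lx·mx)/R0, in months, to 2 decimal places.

3.41

lx·mx: 0, 0.8008, 1.323, 1.8868, 1.6984, 1.34, 0.492, 0.0486 → R0 = 7.5896
x·lx·mx: 0, 0.8008, 2.646, 5.6604, 6.7936, 6.7, 2.952, 0.3402 → Σ = 25.893
T = 25.893 / 7.5896 = 3.411642… → 3.41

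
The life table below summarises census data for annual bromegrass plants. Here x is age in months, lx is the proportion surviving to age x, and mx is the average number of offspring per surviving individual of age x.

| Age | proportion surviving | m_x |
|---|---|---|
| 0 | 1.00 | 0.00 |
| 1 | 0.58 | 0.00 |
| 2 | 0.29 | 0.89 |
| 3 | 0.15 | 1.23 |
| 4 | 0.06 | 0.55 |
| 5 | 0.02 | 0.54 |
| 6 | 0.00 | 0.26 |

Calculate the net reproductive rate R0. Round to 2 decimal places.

lx·mx by age: 0, 0, 0.2581, 0.1845, 0.033, 0.0108, 0
R0 = Σ lx·mx = 0.4864 → 0.49

0.49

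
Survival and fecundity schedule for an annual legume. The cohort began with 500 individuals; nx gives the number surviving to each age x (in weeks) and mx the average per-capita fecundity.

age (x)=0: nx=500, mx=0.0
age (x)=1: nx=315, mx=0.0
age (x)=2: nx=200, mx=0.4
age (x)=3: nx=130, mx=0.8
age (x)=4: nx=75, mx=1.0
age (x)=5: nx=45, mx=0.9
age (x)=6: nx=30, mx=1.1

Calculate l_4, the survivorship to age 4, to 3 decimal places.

l_4 = n_4/n_0 = 75/500 = 0.15 → 0.150

0.150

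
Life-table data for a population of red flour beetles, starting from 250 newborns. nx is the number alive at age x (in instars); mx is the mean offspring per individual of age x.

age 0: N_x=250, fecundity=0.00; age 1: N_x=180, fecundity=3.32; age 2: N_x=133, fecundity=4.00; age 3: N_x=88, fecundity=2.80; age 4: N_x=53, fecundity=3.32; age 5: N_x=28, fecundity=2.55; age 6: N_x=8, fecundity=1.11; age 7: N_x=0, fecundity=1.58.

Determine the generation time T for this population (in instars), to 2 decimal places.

lx = nx/n0 = nx/250: 1, 0.72, 0.532, 0.352, 0.212, 0.112, 0.032, 0
lx·mx: 0, 2.3904, 2.128, 0.9856, 0.70384, 0.2856, 0.03552, 0 → R0 = 6.52896
x·lx·mx: 0, 2.3904, 4.256, 2.9568, 2.81536, 1.428, 0.21312, 0 → Σ = 14.05968
T = 14.05968 / 6.52896 = 2.153433… → 2.15

2.15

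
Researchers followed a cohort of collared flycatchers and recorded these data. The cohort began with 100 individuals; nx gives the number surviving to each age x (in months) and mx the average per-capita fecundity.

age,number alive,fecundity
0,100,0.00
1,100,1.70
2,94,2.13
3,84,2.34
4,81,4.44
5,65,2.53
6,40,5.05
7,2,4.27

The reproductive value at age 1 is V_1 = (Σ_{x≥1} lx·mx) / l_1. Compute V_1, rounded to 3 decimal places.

13.014

lx = nx/n0 = nx/100: 1, 1, 0.94, 0.84, 0.81, 0.65, 0.4, 0.02
lx·mx for x ≥ 1: 1.7, 2.0022, 1.9656, 3.5964, 1.6445, 2.02, 0.0854 → sum = 13.0141
V_1 = 13.0141 / l_1 = 13.0141 / 1 = 13.0141 → 13.014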